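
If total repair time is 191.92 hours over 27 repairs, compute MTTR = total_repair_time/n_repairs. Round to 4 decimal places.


total_repair_time = 191.92
n_repairs = 27
MTTR = 191.92 / 27
MTTR = 7.1081

7.1081


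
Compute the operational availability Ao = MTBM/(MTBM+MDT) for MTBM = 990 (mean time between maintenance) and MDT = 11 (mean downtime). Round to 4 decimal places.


MTBM = 990
MDT = 11
MTBM + MDT = 1001
Ao = 990 / 1001
Ao = 0.989

0.989


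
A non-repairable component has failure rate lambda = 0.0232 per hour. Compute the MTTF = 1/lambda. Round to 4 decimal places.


lambda = 0.0232
MTTF = 1 / 0.0232
MTTF = 43.1034

43.1034


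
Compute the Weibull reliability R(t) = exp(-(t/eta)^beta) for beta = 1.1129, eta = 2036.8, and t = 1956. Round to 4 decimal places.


beta = 1.1129, eta = 2036.8, t = 1956
t/eta = 1956 / 2036.8 = 0.9603
(t/eta)^beta = 0.9603^1.1129 = 0.956
R(t) = exp(-0.956)
R(t) = 0.3844

0.3844


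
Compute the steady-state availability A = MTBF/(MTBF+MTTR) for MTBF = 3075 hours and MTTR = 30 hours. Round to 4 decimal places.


MTBF = 3075
MTTR = 30
MTBF + MTTR = 3105
A = 3075 / 3105
A = 0.9903

0.9903


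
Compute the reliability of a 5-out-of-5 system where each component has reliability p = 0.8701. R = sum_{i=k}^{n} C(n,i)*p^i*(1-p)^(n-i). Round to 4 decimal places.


k = 5, n = 5, p = 0.8701
i=5: C(5,5)=1 * 0.8701^5 * 0.1299^0 = 0.4987
R = sum of terms = 0.4987

0.4987


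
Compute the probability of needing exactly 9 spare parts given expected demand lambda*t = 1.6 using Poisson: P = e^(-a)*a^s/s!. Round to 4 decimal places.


a = 1.6, s = 9
e^(-a) = e^(-1.6) = 0.2019
a^s = 1.6^9 = 68.7195
s! = 362880
P = 0.2019 * 68.7195 / 362880
P = 0.0

0.0


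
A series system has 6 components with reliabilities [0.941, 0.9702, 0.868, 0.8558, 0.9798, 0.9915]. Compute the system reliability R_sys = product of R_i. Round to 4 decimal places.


Components: [0.941, 0.9702, 0.868, 0.8558, 0.9798, 0.9915]
After component 1 (R=0.941): product = 0.941
After component 2 (R=0.9702): product = 0.913
After component 3 (R=0.868): product = 0.7924
After component 4 (R=0.8558): product = 0.6782
After component 5 (R=0.9798): product = 0.6645
After component 6 (R=0.9915): product = 0.6588
R_sys = 0.6588

0.6588


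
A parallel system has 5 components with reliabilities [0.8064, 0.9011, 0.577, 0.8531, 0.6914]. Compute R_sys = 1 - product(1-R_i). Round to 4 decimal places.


Components: [0.8064, 0.9011, 0.577, 0.8531, 0.6914]
(1 - 0.8064) = 0.1936, running product = 0.1936
(1 - 0.9011) = 0.0989, running product = 0.0191
(1 - 0.577) = 0.423, running product = 0.0081
(1 - 0.8531) = 0.1469, running product = 0.0012
(1 - 0.6914) = 0.3086, running product = 0.0004
Product of (1-R_i) = 0.0004
R_sys = 1 - 0.0004 = 0.9996

0.9996


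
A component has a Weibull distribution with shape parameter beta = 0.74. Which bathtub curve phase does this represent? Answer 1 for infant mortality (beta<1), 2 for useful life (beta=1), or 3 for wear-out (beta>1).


beta = 0.74
Compare beta to 1:
beta < 1 => infant mortality (phase 1)
beta = 1 => useful life (phase 2)
beta > 1 => wear-out (phase 3)
Since beta = 0.74, this is infant mortality (decreasing failure rate)
Phase = 1

1


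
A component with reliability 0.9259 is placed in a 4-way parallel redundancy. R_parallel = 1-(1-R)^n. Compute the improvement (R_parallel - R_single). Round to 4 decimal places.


R_single = 0.9259, n = 4
1 - R_single = 0.0741
(1 - R_single)^n = 0.0741^4 = 0.0
R_parallel = 1 - 0.0 = 1.0
Improvement = 1.0 - 0.9259
Improvement = 0.0741

0.0741


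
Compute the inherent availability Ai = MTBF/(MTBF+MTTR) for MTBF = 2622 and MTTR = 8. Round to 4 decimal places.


MTBF = 2622
MTTR = 8
MTBF + MTTR = 2630
Ai = 2622 / 2630
Ai = 0.997

0.997


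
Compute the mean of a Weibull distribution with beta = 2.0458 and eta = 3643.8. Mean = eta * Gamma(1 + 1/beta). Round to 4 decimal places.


beta = 2.0458, eta = 3643.8
1/beta = 0.4888
1 + 1/beta = 1.4888
Gamma(1.4888) = 0.8859
Mean = 3643.8 * 0.8859
Mean = 3228.1046

3228.1046


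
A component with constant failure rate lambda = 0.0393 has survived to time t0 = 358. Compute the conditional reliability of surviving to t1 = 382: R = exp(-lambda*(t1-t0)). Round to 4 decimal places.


lambda = 0.0393
t0 = 358, t1 = 382
t1 - t0 = 24
lambda * (t1-t0) = 0.0393 * 24 = 0.9432
R = exp(-0.9432)
R = 0.3894

0.3894


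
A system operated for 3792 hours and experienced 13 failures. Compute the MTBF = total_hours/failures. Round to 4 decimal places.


total_hours = 3792
failures = 13
MTBF = 3792 / 13
MTBF = 291.6923

291.6923


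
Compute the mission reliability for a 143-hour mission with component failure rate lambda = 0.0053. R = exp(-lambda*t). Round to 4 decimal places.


lambda = 0.0053
mission_time = 143
lambda * t = 0.0053 * 143 = 0.7579
R = exp(-0.7579)
R = 0.4686

0.4686


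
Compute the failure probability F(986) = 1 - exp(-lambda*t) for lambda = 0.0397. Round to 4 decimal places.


lambda = 0.0397, t = 986
lambda * t = 39.1442
exp(-39.1442) = 0.0
F(t) = 1 - 0.0
F(t) = 1.0

1.0


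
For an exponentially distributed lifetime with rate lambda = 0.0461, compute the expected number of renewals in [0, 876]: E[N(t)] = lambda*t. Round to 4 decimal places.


lambda = 0.0461
t = 876
E[N(t)] = lambda * t
E[N(t)] = 0.0461 * 876
E[N(t)] = 40.3836

40.3836


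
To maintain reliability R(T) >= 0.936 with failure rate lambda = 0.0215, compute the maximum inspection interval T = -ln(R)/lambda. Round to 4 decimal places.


R_target = 0.936
lambda = 0.0215
-ln(0.936) = 0.0661
T = 0.0661 / 0.0215
T = 3.0763

3.0763


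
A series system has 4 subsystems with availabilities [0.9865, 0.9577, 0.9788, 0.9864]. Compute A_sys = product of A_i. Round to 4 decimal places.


Subsystems: [0.9865, 0.9577, 0.9788, 0.9864]
After subsystem 1 (A=0.9865): product = 0.9865
After subsystem 2 (A=0.9577): product = 0.9448
After subsystem 3 (A=0.9788): product = 0.9247
After subsystem 4 (A=0.9864): product = 0.9122
A_sys = 0.9122

0.9122


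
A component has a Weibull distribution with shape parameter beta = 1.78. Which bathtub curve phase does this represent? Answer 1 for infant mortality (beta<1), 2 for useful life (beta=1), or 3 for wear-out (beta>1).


beta = 1.78
Compare beta to 1:
beta < 1 => infant mortality (phase 1)
beta = 1 => useful life (phase 2)
beta > 1 => wear-out (phase 3)
Since beta = 1.78, this is wear-out (increasing failure rate)
Phase = 3

3


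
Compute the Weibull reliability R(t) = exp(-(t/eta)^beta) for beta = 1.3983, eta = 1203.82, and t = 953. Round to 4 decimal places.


beta = 1.3983, eta = 1203.82, t = 953
t/eta = 953 / 1203.82 = 0.7916
(t/eta)^beta = 0.7916^1.3983 = 0.7213
R(t) = exp(-0.7213)
R(t) = 0.4861

0.4861


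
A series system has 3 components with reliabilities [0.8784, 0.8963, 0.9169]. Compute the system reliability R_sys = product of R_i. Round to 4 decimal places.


Components: [0.8784, 0.8963, 0.9169]
After component 1 (R=0.8784): product = 0.8784
After component 2 (R=0.8963): product = 0.7873
After component 3 (R=0.9169): product = 0.7219
R_sys = 0.7219

0.7219


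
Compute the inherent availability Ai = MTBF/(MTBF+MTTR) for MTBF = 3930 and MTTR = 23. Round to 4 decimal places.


MTBF = 3930
MTTR = 23
MTBF + MTTR = 3953
Ai = 3930 / 3953
Ai = 0.9942

0.9942


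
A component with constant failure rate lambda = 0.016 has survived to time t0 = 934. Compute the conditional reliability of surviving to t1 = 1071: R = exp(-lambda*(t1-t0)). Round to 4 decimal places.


lambda = 0.016
t0 = 934, t1 = 1071
t1 - t0 = 137
lambda * (t1-t0) = 0.016 * 137 = 2.192
R = exp(-2.192)
R = 0.1117

0.1117


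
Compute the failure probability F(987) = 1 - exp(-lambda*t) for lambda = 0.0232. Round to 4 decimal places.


lambda = 0.0232, t = 987
lambda * t = 22.8984
exp(-22.8984) = 0.0
F(t) = 1 - 0.0
F(t) = 1.0

1.0


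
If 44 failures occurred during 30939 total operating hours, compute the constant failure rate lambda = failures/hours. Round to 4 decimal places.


failures = 44
total_hours = 30939
lambda = 44 / 30939
lambda = 0.0014

0.0014


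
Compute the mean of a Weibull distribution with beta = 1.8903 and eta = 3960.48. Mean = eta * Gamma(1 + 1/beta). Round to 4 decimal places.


beta = 1.8903, eta = 3960.48
1/beta = 0.529
1 + 1/beta = 1.529
Gamma(1.529) = 0.8875
Mean = 3960.48 * 0.8875
Mean = 3514.9736

3514.9736


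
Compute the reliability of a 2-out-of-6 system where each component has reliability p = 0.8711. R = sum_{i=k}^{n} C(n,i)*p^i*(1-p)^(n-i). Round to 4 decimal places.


k = 2, n = 6, p = 0.8711
i=2: C(6,2)=15 * 0.8711^2 * 0.1289^4 = 0.0031
i=3: C(6,3)=20 * 0.8711^3 * 0.1289^3 = 0.0283
i=4: C(6,4)=15 * 0.8711^4 * 0.1289^2 = 0.1435
i=5: C(6,5)=6 * 0.8711^5 * 0.1289^1 = 0.3879
i=6: C(6,6)=1 * 0.8711^6 * 0.1289^0 = 0.4369
R = sum of terms = 0.9998

0.9998


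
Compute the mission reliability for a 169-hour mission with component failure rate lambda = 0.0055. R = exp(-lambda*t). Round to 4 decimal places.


lambda = 0.0055
mission_time = 169
lambda * t = 0.0055 * 169 = 0.9295
R = exp(-0.9295)
R = 0.3948

0.3948


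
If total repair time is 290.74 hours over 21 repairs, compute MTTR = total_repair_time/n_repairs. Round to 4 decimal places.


total_repair_time = 290.74
n_repairs = 21
MTTR = 290.74 / 21
MTTR = 13.8448

13.8448


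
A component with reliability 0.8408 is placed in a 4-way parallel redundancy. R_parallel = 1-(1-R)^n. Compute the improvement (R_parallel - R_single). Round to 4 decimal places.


R_single = 0.8408, n = 4
1 - R_single = 0.1592
(1 - R_single)^n = 0.1592^4 = 0.0006
R_parallel = 1 - 0.0006 = 0.9994
Improvement = 0.9994 - 0.8408
Improvement = 0.1586

0.1586


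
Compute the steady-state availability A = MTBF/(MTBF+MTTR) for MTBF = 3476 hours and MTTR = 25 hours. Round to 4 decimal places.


MTBF = 3476
MTTR = 25
MTBF + MTTR = 3501
A = 3476 / 3501
A = 0.9929

0.9929


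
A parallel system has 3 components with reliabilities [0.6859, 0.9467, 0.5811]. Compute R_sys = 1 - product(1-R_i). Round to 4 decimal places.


Components: [0.6859, 0.9467, 0.5811]
(1 - 0.6859) = 0.3141, running product = 0.3141
(1 - 0.9467) = 0.0533, running product = 0.0167
(1 - 0.5811) = 0.4189, running product = 0.007
Product of (1-R_i) = 0.007
R_sys = 1 - 0.007 = 0.993

0.993


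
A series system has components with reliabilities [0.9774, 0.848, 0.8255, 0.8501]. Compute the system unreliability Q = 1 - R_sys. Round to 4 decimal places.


Components: [0.9774, 0.848, 0.8255, 0.8501]
After component 1: product = 0.9774
After component 2: product = 0.8288
After component 3: product = 0.6842
After component 4: product = 0.5816
R_sys = 0.5816
Q = 1 - 0.5816 = 0.4184

0.4184


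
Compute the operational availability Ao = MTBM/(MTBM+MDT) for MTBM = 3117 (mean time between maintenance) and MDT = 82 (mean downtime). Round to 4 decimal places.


MTBM = 3117
MDT = 82
MTBM + MDT = 3199
Ao = 3117 / 3199
Ao = 0.9744

0.9744


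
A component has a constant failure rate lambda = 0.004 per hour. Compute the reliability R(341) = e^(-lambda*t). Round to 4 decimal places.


lambda = 0.004
t = 341
lambda * t = 1.364
R(t) = e^(-1.364)
R(t) = 0.2556

0.2556


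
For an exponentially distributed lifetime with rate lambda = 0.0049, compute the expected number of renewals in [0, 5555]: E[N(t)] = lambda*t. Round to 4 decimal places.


lambda = 0.0049
t = 5555
E[N(t)] = lambda * t
E[N(t)] = 0.0049 * 5555
E[N(t)] = 27.2195

27.2195


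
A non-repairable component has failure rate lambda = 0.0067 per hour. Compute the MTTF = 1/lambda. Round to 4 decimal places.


lambda = 0.0067
MTTF = 1 / 0.0067
MTTF = 149.2537

149.2537


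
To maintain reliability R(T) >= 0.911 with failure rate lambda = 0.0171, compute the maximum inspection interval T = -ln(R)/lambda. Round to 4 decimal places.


R_target = 0.911
lambda = 0.0171
-ln(0.911) = 0.0932
T = 0.0932 / 0.0171
T = 5.451

5.451


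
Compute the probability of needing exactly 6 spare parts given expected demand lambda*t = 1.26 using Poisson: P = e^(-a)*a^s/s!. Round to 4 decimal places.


a = 1.26, s = 6
e^(-a) = e^(-1.26) = 0.2837
a^s = 1.26^6 = 4.0015
s! = 720
P = 0.2837 * 4.0015 / 720
P = 0.0016

0.0016


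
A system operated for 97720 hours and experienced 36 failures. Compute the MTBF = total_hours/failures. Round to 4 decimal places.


total_hours = 97720
failures = 36
MTBF = 97720 / 36
MTBF = 2714.4444

2714.4444


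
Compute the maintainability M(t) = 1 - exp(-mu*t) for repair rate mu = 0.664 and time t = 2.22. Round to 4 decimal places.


mu = 0.664, t = 2.22
mu * t = 0.664 * 2.22 = 1.4741
exp(-1.4741) = 0.229
M(t) = 1 - 0.229
M(t) = 0.771

0.771


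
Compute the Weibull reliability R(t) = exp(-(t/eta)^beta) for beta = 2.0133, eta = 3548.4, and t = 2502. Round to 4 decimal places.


beta = 2.0133, eta = 3548.4, t = 2502
t/eta = 2502 / 3548.4 = 0.7051
(t/eta)^beta = 0.7051^2.0133 = 0.4949
R(t) = exp(-0.4949)
R(t) = 0.6097

0.6097


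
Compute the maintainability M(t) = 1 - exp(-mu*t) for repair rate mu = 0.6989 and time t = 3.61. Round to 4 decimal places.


mu = 0.6989, t = 3.61
mu * t = 0.6989 * 3.61 = 2.523
exp(-2.523) = 0.0802
M(t) = 1 - 0.0802
M(t) = 0.9198

0.9198


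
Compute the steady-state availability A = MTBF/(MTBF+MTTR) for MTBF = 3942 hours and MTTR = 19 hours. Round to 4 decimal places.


MTBF = 3942
MTTR = 19
MTBF + MTTR = 3961
A = 3942 / 3961
A = 0.9952

0.9952


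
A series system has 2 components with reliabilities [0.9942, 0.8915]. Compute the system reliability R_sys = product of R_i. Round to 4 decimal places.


Components: [0.9942, 0.8915]
After component 1 (R=0.9942): product = 0.9942
After component 2 (R=0.8915): product = 0.8863
R_sys = 0.8863

0.8863


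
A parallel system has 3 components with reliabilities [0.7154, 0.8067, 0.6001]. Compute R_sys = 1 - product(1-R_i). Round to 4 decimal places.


Components: [0.7154, 0.8067, 0.6001]
(1 - 0.7154) = 0.2846, running product = 0.2846
(1 - 0.8067) = 0.1933, running product = 0.055
(1 - 0.6001) = 0.3999, running product = 0.022
Product of (1-R_i) = 0.022
R_sys = 1 - 0.022 = 0.978

0.978


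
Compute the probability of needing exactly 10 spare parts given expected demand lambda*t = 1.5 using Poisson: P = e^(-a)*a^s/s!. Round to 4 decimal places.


a = 1.5, s = 10
e^(-a) = e^(-1.5) = 0.2231
a^s = 1.5^10 = 57.665
s! = 3628800
P = 0.2231 * 57.665 / 3628800
P = 0.0

0.0


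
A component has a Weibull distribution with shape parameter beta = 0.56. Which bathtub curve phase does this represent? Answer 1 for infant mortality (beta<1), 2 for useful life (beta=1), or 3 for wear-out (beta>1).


beta = 0.56
Compare beta to 1:
beta < 1 => infant mortality (phase 1)
beta = 1 => useful life (phase 2)
beta > 1 => wear-out (phase 3)
Since beta = 0.56, this is infant mortality (decreasing failure rate)
Phase = 1

1


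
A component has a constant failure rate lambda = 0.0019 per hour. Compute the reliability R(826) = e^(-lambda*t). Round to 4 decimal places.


lambda = 0.0019
t = 826
lambda * t = 1.5694
R(t) = e^(-1.5694)
R(t) = 0.2082

0.2082


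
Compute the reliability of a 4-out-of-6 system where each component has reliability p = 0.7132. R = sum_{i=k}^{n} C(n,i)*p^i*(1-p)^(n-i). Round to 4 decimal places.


k = 4, n = 6, p = 0.7132
i=4: C(6,4)=15 * 0.7132^4 * 0.2868^2 = 0.3192
i=5: C(6,5)=6 * 0.7132^5 * 0.2868^1 = 0.3175
i=6: C(6,6)=1 * 0.7132^6 * 0.2868^0 = 0.1316
R = sum of terms = 0.7684

0.7684


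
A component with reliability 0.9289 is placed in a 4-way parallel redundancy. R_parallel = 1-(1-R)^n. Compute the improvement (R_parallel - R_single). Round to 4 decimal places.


R_single = 0.9289, n = 4
1 - R_single = 0.0711
(1 - R_single)^n = 0.0711^4 = 0.0
R_parallel = 1 - 0.0 = 1.0
Improvement = 1.0 - 0.9289
Improvement = 0.0711

0.0711


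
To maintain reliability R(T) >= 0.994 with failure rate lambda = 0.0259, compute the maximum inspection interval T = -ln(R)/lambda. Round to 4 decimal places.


R_target = 0.994
lambda = 0.0259
-ln(0.994) = 0.006
T = 0.006 / 0.0259
T = 0.2324

0.2324


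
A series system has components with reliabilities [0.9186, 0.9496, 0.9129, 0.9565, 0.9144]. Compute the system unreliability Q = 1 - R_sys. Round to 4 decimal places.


Components: [0.9186, 0.9496, 0.9129, 0.9565, 0.9144]
After component 1: product = 0.9186
After component 2: product = 0.8723
After component 3: product = 0.7963
After component 4: product = 0.7617
After component 5: product = 0.6965
R_sys = 0.6965
Q = 1 - 0.6965 = 0.3035

0.3035


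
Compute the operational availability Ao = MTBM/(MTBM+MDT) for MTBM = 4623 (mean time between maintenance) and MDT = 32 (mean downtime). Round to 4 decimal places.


MTBM = 4623
MDT = 32
MTBM + MDT = 4655
Ao = 4623 / 4655
Ao = 0.9931

0.9931


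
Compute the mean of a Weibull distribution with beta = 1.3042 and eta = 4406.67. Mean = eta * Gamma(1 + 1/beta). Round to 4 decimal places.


beta = 1.3042, eta = 4406.67
1/beta = 0.7668
1 + 1/beta = 1.7668
Gamma(1.7668) = 0.923
Mean = 4406.67 * 0.923
Mean = 4067.266

4067.266


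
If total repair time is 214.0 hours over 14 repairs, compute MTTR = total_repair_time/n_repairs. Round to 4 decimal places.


total_repair_time = 214.0
n_repairs = 14
MTTR = 214.0 / 14
MTTR = 15.2857

15.2857


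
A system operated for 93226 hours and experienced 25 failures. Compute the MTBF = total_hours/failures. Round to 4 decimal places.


total_hours = 93226
failures = 25
MTBF = 93226 / 25
MTBF = 3729.04

3729.04


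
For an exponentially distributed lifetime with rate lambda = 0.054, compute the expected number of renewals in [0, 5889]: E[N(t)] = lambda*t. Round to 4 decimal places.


lambda = 0.054
t = 5889
E[N(t)] = lambda * t
E[N(t)] = 0.054 * 5889
E[N(t)] = 318.006

318.006


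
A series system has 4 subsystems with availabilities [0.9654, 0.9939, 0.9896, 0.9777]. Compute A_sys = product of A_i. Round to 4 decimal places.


Subsystems: [0.9654, 0.9939, 0.9896, 0.9777]
After subsystem 1 (A=0.9654): product = 0.9654
After subsystem 2 (A=0.9939): product = 0.9595
After subsystem 3 (A=0.9896): product = 0.9495
After subsystem 4 (A=0.9777): product = 0.9284
A_sys = 0.9284

0.9284


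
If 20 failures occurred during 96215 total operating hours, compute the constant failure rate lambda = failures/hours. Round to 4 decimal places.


failures = 20
total_hours = 96215
lambda = 20 / 96215
lambda = 0.0002

0.0002


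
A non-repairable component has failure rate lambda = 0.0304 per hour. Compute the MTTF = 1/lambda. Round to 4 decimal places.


lambda = 0.0304
MTTF = 1 / 0.0304
MTTF = 32.8947

32.8947


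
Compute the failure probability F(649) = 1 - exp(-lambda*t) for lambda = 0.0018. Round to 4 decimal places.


lambda = 0.0018, t = 649
lambda * t = 1.1682
exp(-1.1682) = 0.3109
F(t) = 1 - 0.3109
F(t) = 0.6891

0.6891


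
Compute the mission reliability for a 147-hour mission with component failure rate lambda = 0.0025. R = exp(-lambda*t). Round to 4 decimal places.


lambda = 0.0025
mission_time = 147
lambda * t = 0.0025 * 147 = 0.3675
R = exp(-0.3675)
R = 0.6925

0.6925


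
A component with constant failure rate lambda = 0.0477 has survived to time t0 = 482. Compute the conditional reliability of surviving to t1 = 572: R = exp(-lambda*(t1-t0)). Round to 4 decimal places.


lambda = 0.0477
t0 = 482, t1 = 572
t1 - t0 = 90
lambda * (t1-t0) = 0.0477 * 90 = 4.293
R = exp(-4.293)
R = 0.0137

0.0137


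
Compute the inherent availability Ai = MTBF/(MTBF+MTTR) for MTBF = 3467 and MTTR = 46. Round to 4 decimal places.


MTBF = 3467
MTTR = 46
MTBF + MTTR = 3513
Ai = 3467 / 3513
Ai = 0.9869

0.9869


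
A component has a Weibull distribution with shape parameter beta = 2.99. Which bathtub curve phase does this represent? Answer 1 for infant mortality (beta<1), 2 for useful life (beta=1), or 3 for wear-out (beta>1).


beta = 2.99
Compare beta to 1:
beta < 1 => infant mortality (phase 1)
beta = 1 => useful life (phase 2)
beta > 1 => wear-out (phase 3)
Since beta = 2.99, this is wear-out (increasing failure rate)
Phase = 3

3


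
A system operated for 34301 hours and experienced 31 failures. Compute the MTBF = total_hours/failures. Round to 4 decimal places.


total_hours = 34301
failures = 31
MTBF = 34301 / 31
MTBF = 1106.4839

1106.4839


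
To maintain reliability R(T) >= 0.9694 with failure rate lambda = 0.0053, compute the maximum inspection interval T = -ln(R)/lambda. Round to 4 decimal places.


R_target = 0.9694
lambda = 0.0053
-ln(0.9694) = 0.0311
T = 0.0311 / 0.0053
T = 5.8638

5.8638


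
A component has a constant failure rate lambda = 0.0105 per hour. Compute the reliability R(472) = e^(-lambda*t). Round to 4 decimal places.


lambda = 0.0105
t = 472
lambda * t = 4.956
R(t) = e^(-4.956)
R(t) = 0.007

0.007


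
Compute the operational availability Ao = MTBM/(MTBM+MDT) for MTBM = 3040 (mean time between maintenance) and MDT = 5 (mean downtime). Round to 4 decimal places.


MTBM = 3040
MDT = 5
MTBM + MDT = 3045
Ao = 3040 / 3045
Ao = 0.9984

0.9984


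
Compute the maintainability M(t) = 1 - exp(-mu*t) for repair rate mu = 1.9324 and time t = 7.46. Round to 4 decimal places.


mu = 1.9324, t = 7.46
mu * t = 1.9324 * 7.46 = 14.4157
exp(-14.4157) = 0.0
M(t) = 1 - 0.0
M(t) = 1.0

1.0


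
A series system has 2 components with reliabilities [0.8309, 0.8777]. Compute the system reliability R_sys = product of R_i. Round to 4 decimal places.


Components: [0.8309, 0.8777]
After component 1 (R=0.8309): product = 0.8309
After component 2 (R=0.8777): product = 0.7293
R_sys = 0.7293

0.7293


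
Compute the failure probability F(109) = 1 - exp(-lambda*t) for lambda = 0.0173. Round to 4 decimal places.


lambda = 0.0173, t = 109
lambda * t = 1.8857
exp(-1.8857) = 0.1517
F(t) = 1 - 0.1517
F(t) = 0.8483

0.8483


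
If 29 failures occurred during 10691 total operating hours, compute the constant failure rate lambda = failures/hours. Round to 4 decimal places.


failures = 29
total_hours = 10691
lambda = 29 / 10691
lambda = 0.0027

0.0027


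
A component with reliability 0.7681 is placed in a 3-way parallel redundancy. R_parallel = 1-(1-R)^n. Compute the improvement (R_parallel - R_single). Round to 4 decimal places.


R_single = 0.7681, n = 3
1 - R_single = 0.2319
(1 - R_single)^n = 0.2319^3 = 0.0125
R_parallel = 1 - 0.0125 = 0.9875
Improvement = 0.9875 - 0.7681
Improvement = 0.2194

0.2194


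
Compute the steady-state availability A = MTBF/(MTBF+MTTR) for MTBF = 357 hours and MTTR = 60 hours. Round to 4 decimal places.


MTBF = 357
MTTR = 60
MTBF + MTTR = 417
A = 357 / 417
A = 0.8561

0.8561


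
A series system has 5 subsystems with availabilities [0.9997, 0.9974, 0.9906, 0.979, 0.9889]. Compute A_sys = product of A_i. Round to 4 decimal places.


Subsystems: [0.9997, 0.9974, 0.9906, 0.979, 0.9889]
After subsystem 1 (A=0.9997): product = 0.9997
After subsystem 2 (A=0.9974): product = 0.9971
After subsystem 3 (A=0.9906): product = 0.9877
After subsystem 4 (A=0.979): product = 0.967
After subsystem 5 (A=0.9889): product = 0.9563
A_sys = 0.9563

0.9563


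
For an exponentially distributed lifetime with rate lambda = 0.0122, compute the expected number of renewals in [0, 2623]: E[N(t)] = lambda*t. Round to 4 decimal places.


lambda = 0.0122
t = 2623
E[N(t)] = lambda * t
E[N(t)] = 0.0122 * 2623
E[N(t)] = 32.0006

32.0006


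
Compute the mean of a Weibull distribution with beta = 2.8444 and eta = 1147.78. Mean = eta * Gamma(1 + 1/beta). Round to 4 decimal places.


beta = 2.8444, eta = 1147.78
1/beta = 0.3516
1 + 1/beta = 1.3516
Gamma(1.3516) = 0.891
Mean = 1147.78 * 0.891
Mean = 1022.6645

1022.6645


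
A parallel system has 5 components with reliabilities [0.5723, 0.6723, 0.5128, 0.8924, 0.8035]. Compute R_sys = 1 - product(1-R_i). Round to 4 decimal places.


Components: [0.5723, 0.6723, 0.5128, 0.8924, 0.8035]
(1 - 0.5723) = 0.4277, running product = 0.4277
(1 - 0.6723) = 0.3277, running product = 0.1402
(1 - 0.5128) = 0.4872, running product = 0.0683
(1 - 0.8924) = 0.1076, running product = 0.0073
(1 - 0.8035) = 0.1965, running product = 0.0014
Product of (1-R_i) = 0.0014
R_sys = 1 - 0.0014 = 0.9986

0.9986


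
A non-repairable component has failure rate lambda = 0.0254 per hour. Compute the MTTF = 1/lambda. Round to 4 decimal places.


lambda = 0.0254
MTTF = 1 / 0.0254
MTTF = 39.3701

39.3701


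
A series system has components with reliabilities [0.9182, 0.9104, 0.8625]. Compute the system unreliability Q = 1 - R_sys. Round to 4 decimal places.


Components: [0.9182, 0.9104, 0.8625]
After component 1: product = 0.9182
After component 2: product = 0.8359
After component 3: product = 0.721
R_sys = 0.721
Q = 1 - 0.721 = 0.279

0.279


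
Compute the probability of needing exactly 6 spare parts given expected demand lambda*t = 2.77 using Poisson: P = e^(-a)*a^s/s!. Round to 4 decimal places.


a = 2.77, s = 6
e^(-a) = e^(-2.77) = 0.0627
a^s = 2.77^6 = 451.7297
s! = 720
P = 0.0627 * 451.7297 / 720
P = 0.0393

0.0393


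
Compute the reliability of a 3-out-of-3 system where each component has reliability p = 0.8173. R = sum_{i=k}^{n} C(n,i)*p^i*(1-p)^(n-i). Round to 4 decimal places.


k = 3, n = 3, p = 0.8173
i=3: C(3,3)=1 * 0.8173^3 * 0.1827^0 = 0.5459
R = sum of terms = 0.5459

0.5459


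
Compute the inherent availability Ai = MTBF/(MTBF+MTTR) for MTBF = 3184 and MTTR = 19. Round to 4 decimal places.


MTBF = 3184
MTTR = 19
MTBF + MTTR = 3203
Ai = 3184 / 3203
Ai = 0.9941

0.9941


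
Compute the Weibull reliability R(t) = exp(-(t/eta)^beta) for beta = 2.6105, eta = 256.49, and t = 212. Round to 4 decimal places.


beta = 2.6105, eta = 256.49, t = 212
t/eta = 212 / 256.49 = 0.8265
(t/eta)^beta = 0.8265^2.6105 = 0.6082
R(t) = exp(-0.6082)
R(t) = 0.5443

0.5443


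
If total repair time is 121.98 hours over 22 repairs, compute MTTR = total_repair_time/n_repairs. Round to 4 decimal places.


total_repair_time = 121.98
n_repairs = 22
MTTR = 121.98 / 22
MTTR = 5.5445

5.5445


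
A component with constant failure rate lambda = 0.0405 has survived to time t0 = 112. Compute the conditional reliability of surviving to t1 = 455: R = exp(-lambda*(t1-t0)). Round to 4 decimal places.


lambda = 0.0405
t0 = 112, t1 = 455
t1 - t0 = 343
lambda * (t1-t0) = 0.0405 * 343 = 13.8915
R = exp(-13.8915)
R = 0.0

0.0


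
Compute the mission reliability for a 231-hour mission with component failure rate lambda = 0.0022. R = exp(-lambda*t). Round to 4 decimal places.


lambda = 0.0022
mission_time = 231
lambda * t = 0.0022 * 231 = 0.5082
R = exp(-0.5082)
R = 0.6016

0.6016


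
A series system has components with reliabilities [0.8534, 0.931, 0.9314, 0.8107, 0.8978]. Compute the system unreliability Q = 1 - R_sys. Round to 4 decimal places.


Components: [0.8534, 0.931, 0.9314, 0.8107, 0.8978]
After component 1: product = 0.8534
After component 2: product = 0.7945
After component 3: product = 0.74
After component 4: product = 0.5999
After component 5: product = 0.5386
R_sys = 0.5386
Q = 1 - 0.5386 = 0.4614

0.4614


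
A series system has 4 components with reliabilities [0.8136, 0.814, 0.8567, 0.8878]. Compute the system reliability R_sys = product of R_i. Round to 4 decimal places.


Components: [0.8136, 0.814, 0.8567, 0.8878]
After component 1 (R=0.8136): product = 0.8136
After component 2 (R=0.814): product = 0.6623
After component 3 (R=0.8567): product = 0.5674
After component 4 (R=0.8878): product = 0.5037
R_sys = 0.5037

0.5037


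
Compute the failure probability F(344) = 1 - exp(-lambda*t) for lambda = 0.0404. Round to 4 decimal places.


lambda = 0.0404, t = 344
lambda * t = 13.8976
exp(-13.8976) = 0.0
F(t) = 1 - 0.0
F(t) = 1.0

1.0


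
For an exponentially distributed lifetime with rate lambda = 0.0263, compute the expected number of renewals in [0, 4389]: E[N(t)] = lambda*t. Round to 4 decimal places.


lambda = 0.0263
t = 4389
E[N(t)] = lambda * t
E[N(t)] = 0.0263 * 4389
E[N(t)] = 115.4307

115.4307


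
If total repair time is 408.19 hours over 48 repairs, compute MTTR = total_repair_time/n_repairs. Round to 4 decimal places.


total_repair_time = 408.19
n_repairs = 48
MTTR = 408.19 / 48
MTTR = 8.504

8.504


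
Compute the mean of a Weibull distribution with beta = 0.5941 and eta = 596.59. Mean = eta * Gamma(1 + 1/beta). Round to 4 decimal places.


beta = 0.5941, eta = 596.59
1/beta = 1.6832
1 + 1/beta = 2.6832
Gamma(2.6832) = 1.5243
Mean = 596.59 * 1.5243
Mean = 909.3612

909.3612


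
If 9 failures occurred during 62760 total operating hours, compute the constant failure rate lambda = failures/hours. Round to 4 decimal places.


failures = 9
total_hours = 62760
lambda = 9 / 62760
lambda = 0.0001

0.0001


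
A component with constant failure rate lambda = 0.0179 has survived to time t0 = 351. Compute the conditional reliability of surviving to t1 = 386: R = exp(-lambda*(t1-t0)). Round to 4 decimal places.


lambda = 0.0179
t0 = 351, t1 = 386
t1 - t0 = 35
lambda * (t1-t0) = 0.0179 * 35 = 0.6265
R = exp(-0.6265)
R = 0.5345

0.5345


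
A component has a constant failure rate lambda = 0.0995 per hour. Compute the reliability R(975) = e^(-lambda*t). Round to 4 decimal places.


lambda = 0.0995
t = 975
lambda * t = 97.0125
R(t) = e^(-97.0125)
R(t) = 0.0

0.0


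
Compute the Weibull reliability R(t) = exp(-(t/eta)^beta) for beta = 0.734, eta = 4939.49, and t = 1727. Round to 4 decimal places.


beta = 0.734, eta = 4939.49, t = 1727
t/eta = 1727 / 4939.49 = 0.3496
(t/eta)^beta = 0.3496^0.734 = 0.4624
R(t) = exp(-0.4624)
R(t) = 0.6298

0.6298


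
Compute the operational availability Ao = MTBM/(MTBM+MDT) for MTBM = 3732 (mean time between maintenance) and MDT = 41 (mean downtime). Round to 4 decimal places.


MTBM = 3732
MDT = 41
MTBM + MDT = 3773
Ao = 3732 / 3773
Ao = 0.9891

0.9891


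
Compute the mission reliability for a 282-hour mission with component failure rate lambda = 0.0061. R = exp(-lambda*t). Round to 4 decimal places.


lambda = 0.0061
mission_time = 282
lambda * t = 0.0061 * 282 = 1.7202
R = exp(-1.7202)
R = 0.179

0.179


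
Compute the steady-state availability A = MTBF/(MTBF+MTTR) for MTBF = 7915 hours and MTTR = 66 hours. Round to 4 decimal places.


MTBF = 7915
MTTR = 66
MTBF + MTTR = 7981
A = 7915 / 7981
A = 0.9917

0.9917


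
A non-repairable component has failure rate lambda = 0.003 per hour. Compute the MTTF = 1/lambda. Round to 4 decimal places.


lambda = 0.003
MTTF = 1 / 0.003
MTTF = 333.3333

333.3333


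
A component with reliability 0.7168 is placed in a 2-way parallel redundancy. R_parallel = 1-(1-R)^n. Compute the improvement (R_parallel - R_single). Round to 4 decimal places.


R_single = 0.7168, n = 2
1 - R_single = 0.2832
(1 - R_single)^n = 0.2832^2 = 0.0802
R_parallel = 1 - 0.0802 = 0.9198
Improvement = 0.9198 - 0.7168
Improvement = 0.203

0.203


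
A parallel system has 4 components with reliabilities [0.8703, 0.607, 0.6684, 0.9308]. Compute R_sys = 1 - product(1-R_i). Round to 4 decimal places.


Components: [0.8703, 0.607, 0.6684, 0.9308]
(1 - 0.8703) = 0.1297, running product = 0.1297
(1 - 0.607) = 0.393, running product = 0.051
(1 - 0.6684) = 0.3316, running product = 0.0169
(1 - 0.9308) = 0.0692, running product = 0.0012
Product of (1-R_i) = 0.0012
R_sys = 1 - 0.0012 = 0.9988

0.9988


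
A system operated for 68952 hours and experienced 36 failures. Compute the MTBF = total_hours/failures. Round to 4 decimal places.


total_hours = 68952
failures = 36
MTBF = 68952 / 36
MTBF = 1915.3333

1915.3333


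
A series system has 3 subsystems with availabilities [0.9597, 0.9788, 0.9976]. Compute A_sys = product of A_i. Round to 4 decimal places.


Subsystems: [0.9597, 0.9788, 0.9976]
After subsystem 1 (A=0.9597): product = 0.9597
After subsystem 2 (A=0.9788): product = 0.9394
After subsystem 3 (A=0.9976): product = 0.9371
A_sys = 0.9371

0.9371


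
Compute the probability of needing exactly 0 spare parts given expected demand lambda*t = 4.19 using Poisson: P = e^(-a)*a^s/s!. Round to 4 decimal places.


a = 4.19, s = 0
e^(-a) = e^(-4.19) = 0.0151
a^s = 4.19^0 = 1.0
s! = 1
P = 0.0151 * 1.0 / 1
P = 0.0151

0.0151


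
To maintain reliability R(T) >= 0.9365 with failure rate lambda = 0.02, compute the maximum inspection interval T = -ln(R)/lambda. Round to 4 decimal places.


R_target = 0.9365
lambda = 0.02
-ln(0.9365) = 0.0656
T = 0.0656 / 0.02
T = 3.2803

3.2803


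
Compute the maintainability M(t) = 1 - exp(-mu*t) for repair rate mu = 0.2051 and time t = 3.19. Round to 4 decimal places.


mu = 0.2051, t = 3.19
mu * t = 0.2051 * 3.19 = 0.6543
exp(-0.6543) = 0.5198
M(t) = 1 - 0.5198
M(t) = 0.4802

0.4802


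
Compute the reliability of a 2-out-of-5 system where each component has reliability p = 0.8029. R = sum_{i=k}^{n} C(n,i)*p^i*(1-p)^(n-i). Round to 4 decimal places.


k = 2, n = 5, p = 0.8029
i=2: C(5,2)=10 * 0.8029^2 * 0.1971^3 = 0.0494
i=3: C(5,3)=10 * 0.8029^3 * 0.1971^2 = 0.2011
i=4: C(5,4)=5 * 0.8029^4 * 0.1971^1 = 0.4095
i=5: C(5,5)=1 * 0.8029^5 * 0.1971^0 = 0.3337
R = sum of terms = 0.9936

0.9936


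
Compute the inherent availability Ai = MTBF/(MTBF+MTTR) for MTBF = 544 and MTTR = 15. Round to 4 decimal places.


MTBF = 544
MTTR = 15
MTBF + MTTR = 559
Ai = 544 / 559
Ai = 0.9732

0.9732


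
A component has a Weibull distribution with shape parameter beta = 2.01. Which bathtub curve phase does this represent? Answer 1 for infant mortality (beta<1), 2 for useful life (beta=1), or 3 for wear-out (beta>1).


beta = 2.01
Compare beta to 1:
beta < 1 => infant mortality (phase 1)
beta = 1 => useful life (phase 2)
beta > 1 => wear-out (phase 3)
Since beta = 2.01, this is wear-out (increasing failure rate)
Phase = 3

3


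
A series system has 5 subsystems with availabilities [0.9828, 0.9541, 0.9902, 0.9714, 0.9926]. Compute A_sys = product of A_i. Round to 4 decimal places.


Subsystems: [0.9828, 0.9541, 0.9902, 0.9714, 0.9926]
After subsystem 1 (A=0.9828): product = 0.9828
After subsystem 2 (A=0.9541): product = 0.9377
After subsystem 3 (A=0.9902): product = 0.9285
After subsystem 4 (A=0.9714): product = 0.9019
After subsystem 5 (A=0.9926): product = 0.8953
A_sys = 0.8953

0.8953


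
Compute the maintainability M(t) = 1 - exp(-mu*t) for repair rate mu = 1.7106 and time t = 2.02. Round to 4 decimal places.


mu = 1.7106, t = 2.02
mu * t = 1.7106 * 2.02 = 3.4554
exp(-3.4554) = 0.0316
M(t) = 1 - 0.0316
M(t) = 0.9684

0.9684


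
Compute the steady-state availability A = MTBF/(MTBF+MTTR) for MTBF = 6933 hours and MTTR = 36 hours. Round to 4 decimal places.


MTBF = 6933
MTTR = 36
MTBF + MTTR = 6969
A = 6933 / 6969
A = 0.9948

0.9948


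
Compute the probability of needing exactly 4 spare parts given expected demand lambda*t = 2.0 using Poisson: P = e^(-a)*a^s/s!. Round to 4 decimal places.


a = 2.0, s = 4
e^(-a) = e^(-2.0) = 0.1353
a^s = 2.0^4 = 16.0
s! = 24
P = 0.1353 * 16.0 / 24
P = 0.0902

0.0902


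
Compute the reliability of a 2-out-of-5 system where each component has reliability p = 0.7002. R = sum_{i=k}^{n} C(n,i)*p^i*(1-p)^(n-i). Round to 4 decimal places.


k = 2, n = 5, p = 0.7002
i=2: C(5,2)=10 * 0.7002^2 * 0.2998^3 = 0.1321
i=3: C(5,3)=10 * 0.7002^3 * 0.2998^2 = 0.3086
i=4: C(5,4)=5 * 0.7002^4 * 0.2998^1 = 0.3603
i=5: C(5,5)=1 * 0.7002^5 * 0.2998^0 = 0.1683
R = sum of terms = 0.9693

0.9693


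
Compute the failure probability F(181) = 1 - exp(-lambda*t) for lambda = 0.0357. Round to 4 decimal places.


lambda = 0.0357, t = 181
lambda * t = 6.4617
exp(-6.4617) = 0.0016
F(t) = 1 - 0.0016
F(t) = 0.9984

0.9984


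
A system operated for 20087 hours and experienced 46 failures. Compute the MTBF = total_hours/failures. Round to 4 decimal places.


total_hours = 20087
failures = 46
MTBF = 20087 / 46
MTBF = 436.6739

436.6739


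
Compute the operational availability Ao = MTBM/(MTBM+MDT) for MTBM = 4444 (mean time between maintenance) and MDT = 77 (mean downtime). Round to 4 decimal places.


MTBM = 4444
MDT = 77
MTBM + MDT = 4521
Ao = 4444 / 4521
Ao = 0.983

0.983


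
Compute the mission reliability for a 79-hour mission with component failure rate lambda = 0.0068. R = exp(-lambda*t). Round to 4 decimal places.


lambda = 0.0068
mission_time = 79
lambda * t = 0.0068 * 79 = 0.5372
R = exp(-0.5372)
R = 0.5844

0.5844


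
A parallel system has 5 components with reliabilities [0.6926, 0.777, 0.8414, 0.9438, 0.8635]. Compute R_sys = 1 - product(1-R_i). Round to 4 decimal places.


Components: [0.6926, 0.777, 0.8414, 0.9438, 0.8635]
(1 - 0.6926) = 0.3074, running product = 0.3074
(1 - 0.777) = 0.223, running product = 0.0686
(1 - 0.8414) = 0.1586, running product = 0.0109
(1 - 0.9438) = 0.0562, running product = 0.0006
(1 - 0.8635) = 0.1365, running product = 0.0001
Product of (1-R_i) = 0.0001
R_sys = 1 - 0.0001 = 0.9999

0.9999


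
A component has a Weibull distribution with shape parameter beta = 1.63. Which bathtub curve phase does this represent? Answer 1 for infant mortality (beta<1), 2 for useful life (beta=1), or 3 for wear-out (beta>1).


beta = 1.63
Compare beta to 1:
beta < 1 => infant mortality (phase 1)
beta = 1 => useful life (phase 2)
beta > 1 => wear-out (phase 3)
Since beta = 1.63, this is wear-out (increasing failure rate)
Phase = 3

3


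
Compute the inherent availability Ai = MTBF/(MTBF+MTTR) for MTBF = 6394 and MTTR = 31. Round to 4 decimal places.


MTBF = 6394
MTTR = 31
MTBF + MTTR = 6425
Ai = 6394 / 6425
Ai = 0.9952

0.9952


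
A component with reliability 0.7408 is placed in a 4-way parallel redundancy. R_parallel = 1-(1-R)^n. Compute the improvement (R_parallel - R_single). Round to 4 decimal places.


R_single = 0.7408, n = 4
1 - R_single = 0.2592
(1 - R_single)^n = 0.2592^4 = 0.0045
R_parallel = 1 - 0.0045 = 0.9955
Improvement = 0.9955 - 0.7408
Improvement = 0.2547

0.2547


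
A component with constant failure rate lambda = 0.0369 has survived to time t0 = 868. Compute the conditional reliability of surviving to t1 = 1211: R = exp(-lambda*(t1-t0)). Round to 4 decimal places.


lambda = 0.0369
t0 = 868, t1 = 1211
t1 - t0 = 343
lambda * (t1-t0) = 0.0369 * 343 = 12.6567
R = exp(-12.6567)
R = 0.0

0.0


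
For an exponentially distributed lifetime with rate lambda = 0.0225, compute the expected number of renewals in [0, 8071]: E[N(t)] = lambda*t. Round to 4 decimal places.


lambda = 0.0225
t = 8071
E[N(t)] = lambda * t
E[N(t)] = 0.0225 * 8071
E[N(t)] = 181.5975

181.5975


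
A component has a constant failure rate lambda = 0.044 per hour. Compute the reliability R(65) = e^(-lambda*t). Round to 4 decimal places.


lambda = 0.044
t = 65
lambda * t = 2.86
R(t) = e^(-2.86)
R(t) = 0.0573

0.0573


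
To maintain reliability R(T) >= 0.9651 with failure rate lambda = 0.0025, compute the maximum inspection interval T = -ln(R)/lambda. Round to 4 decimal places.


R_target = 0.9651
lambda = 0.0025
-ln(0.9651) = 0.0355
T = 0.0355 / 0.0025
T = 14.2094

14.2094


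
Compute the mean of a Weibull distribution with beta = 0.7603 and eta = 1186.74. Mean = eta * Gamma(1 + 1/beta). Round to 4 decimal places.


beta = 0.7603, eta = 1186.74
1/beta = 1.3153
1 + 1/beta = 2.3153
Gamma(2.3153) = 1.1775
Mean = 1186.74 * 1.1775
Mean = 1397.4168

1397.4168


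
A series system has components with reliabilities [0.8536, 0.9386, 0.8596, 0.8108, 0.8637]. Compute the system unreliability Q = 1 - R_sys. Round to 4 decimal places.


Components: [0.8536, 0.9386, 0.8596, 0.8108, 0.8637]
After component 1: product = 0.8536
After component 2: product = 0.8012
After component 3: product = 0.6887
After component 4: product = 0.5584
After component 5: product = 0.4823
R_sys = 0.4823
Q = 1 - 0.4823 = 0.5177

0.5177
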